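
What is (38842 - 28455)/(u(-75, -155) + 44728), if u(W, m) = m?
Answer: 10387/44573 ≈ 0.23303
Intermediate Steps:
(38842 - 28455)/(u(-75, -155) + 44728) = (38842 - 28455)/(-155 + 44728) = 10387/44573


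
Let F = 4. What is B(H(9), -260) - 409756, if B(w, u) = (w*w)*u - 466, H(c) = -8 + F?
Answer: -414382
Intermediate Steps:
H(c) = -4 (H(c) = -8 + 4 = -4)
B(w, u) = -466 + u*w² (B(w, u) = w²*u - 466 = u*w² - 466 = -466 + u*w²)
B(H(9), -260) - 409756 = (-466 - 260*(-4)²) - 409756 = (-466 - 260*16) - 409756 = (-466 - 4160) - 409756 = -4626 - 409756 = -414382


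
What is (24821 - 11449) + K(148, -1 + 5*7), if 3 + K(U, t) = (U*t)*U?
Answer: 758105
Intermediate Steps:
K(U, t) = -3 + t*U**2 (K(U, t) = -3 + (U*t)*U = -3 + t*U**2)
(24821 - 11449) + K(148, -1 + 5*7) = (24821 - 11449) + (-3 + (-1 + 5*7)*148**2) = 13372 + (-3 + (-1 + 35)*21904) = 13372 + (-3 + 34*21904) = 13372 + (-3 + 744736) = 13372 + 744733 = 758105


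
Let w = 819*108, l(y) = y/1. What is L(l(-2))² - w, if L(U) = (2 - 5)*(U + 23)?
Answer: -84483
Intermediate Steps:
l(y) = y (l(y) = y*1 = y)
L(U) = -69 - 3*U (L(U) = -3*(23 + U) = -69 - 3*U)
w = 88452
L(l(-2))² - w = (-69 - 3*(-2))² - 1*88452 = (-69 + 6)² - 88452 = (-63)² - 88452 = 3969 - 88452 = -84483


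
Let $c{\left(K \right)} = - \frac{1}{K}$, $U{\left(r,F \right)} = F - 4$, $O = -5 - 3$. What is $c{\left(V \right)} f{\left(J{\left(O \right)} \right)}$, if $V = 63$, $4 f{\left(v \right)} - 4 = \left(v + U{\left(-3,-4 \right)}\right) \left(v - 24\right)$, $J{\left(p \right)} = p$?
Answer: $- \frac{43}{21} \approx -2.0476$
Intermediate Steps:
$O = -8$ ($O = -5 - 3 = -8$)
$U{\left(r,F \right)} = -4 + F$
$f{\left(v \right)} = 1 + \frac{\left(-24 + v\right) \left(-8 + v\right)}{4}$ ($f{\left(v \right)} = 1 + \frac{\left(v - 8\right) \left(v - 24\right)}{4} = 1 + \frac{\left(v - 8\right) \left(-24 + v\right)}{4} = 1 + \frac{\left(-8 + v\right) \left(-24 + v\right)}{4} = 1 + \frac{\left(-24 + v\right) \left(-8 + v\right)}{4}$)
$c{\left(V \right)} f{\left(J{\left(O \right)} \right)} = - \frac{1}{63} \left(49 - -64 + \frac{\left(-8\right)^{2}}{4}\right) = \left(-1\right) \frac{1}{63} \left(49 + 64 + \frac{1}{4} \cdot 64\right) = - \frac{49 + 64 + 16}{63} = \left(- \frac{1}{63}\right) 129 = - \frac{43}{21}$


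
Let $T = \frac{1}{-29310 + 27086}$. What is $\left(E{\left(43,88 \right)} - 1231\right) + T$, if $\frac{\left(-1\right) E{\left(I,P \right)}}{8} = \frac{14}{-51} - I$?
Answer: $- \frac{100358051}{113424} \approx -884.8$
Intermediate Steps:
$E{\left(I,P \right)} = \frac{112}{51} + 8 I$ ($E{\left(I,P \right)} = - 8 \left(\frac{14}{-51} - I\right) = - 8 \left(14 \left(- \frac{1}{51}\right) - I\right) = - 8 \left(- \frac{14}{51} - I\right) = \frac{112}{51} + 8 I$)
$T = - \frac{1}{2224}$ ($T = \frac{1}{-2224} = - \frac{1}{2224} \approx -0.00044964$)
$\left(E{\left(43,88 \right)} - 1231\right) + T = \left(\left(\frac{112}{51} + 8 \cdot 43\right) - 1231\right) - \frac{1}{2224} = \left(\left(\frac{112}{51} + 344\right) - 1231\right) - \frac{1}{2224} = \left(\frac{17656}{51} - 1231\right) - \frac{1}{2224} = - \frac{45125}{51} - \frac{1}{2224} = - \frac{100358051}{113424}$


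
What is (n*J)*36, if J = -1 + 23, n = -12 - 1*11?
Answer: -18216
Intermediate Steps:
n = -23 (n = -12 - 11 = -23)
J = 22
(n*J)*36 = -23*22*36 = -506*36 = -18216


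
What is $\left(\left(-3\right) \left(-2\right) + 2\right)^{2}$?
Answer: $64$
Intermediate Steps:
$\left(\left(-3\right) \left(-2\right) + 2\right)^{2} = \left(6 + 2\right)^{2} = 8^{2} = 64$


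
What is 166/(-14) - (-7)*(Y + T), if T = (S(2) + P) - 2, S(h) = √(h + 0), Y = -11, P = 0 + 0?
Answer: -720/7 + 7*√2 ≈ -92.958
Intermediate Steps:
P = 0
S(h) = √h
T = -2 + √2 (T = (√2 + 0) - 2 = √2 - 2 = -2 + √2 ≈ -0.58579)
166/(-14) - (-7)*(Y + T) = 166/(-14) - (-7)*(-11 + (-2 + √2)) = 166*(-1/14) - (-7)*(-13 + √2) = -83/7 - (91 - 7*√2) = -83/7 + (-91 + 7*√2) = -720/7 + 7*√2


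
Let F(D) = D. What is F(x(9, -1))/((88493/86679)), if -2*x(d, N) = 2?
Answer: -86679/88493 ≈ -0.97950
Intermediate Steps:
x(d, N) = -1 (x(d, N) = -1/2*2 = -1)
F(x(9, -1))/((88493/86679)) = -1/(88493/86679) = -1/(88493*(1/86679)) = -1/88493/86679 = -1*86679/88493 = -86679/88493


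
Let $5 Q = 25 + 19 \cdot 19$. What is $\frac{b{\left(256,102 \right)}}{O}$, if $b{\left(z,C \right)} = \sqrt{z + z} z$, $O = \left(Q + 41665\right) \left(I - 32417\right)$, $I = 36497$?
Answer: $\frac{256 \sqrt{2}}{10644261} \approx 3.4013 \cdot 10^{-5}$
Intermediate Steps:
$Q = \frac{386}{5}$ ($Q = \frac{25 + 19 \cdot 19}{5} = \frac{25 + 361}{5} = \frac{1}{5} \cdot 386 = \frac{386}{5} \approx 77.2$)
$O = 170308176$ ($O = \left(\frac{386}{5} + 41665\right) \left(36497 - 32417\right) = \frac{208711}{5} \cdot 4080 = 170308176$)
$b{\left(z,C \right)} = \sqrt{2} z^{\frac{3}{2}}$ ($b{\left(z,C \right)} = \sqrt{2 z} z = \sqrt{2} \sqrt{z} z = \sqrt{2} z^{\frac{3}{2}}$)
$\frac{b{\left(256,102 \right)}}{O} = \frac{\sqrt{2} \cdot 256^{\frac{3}{2}}}{170308176} = \sqrt{2} \cdot 4096 \cdot \frac{1}{170308176} = 4096 \sqrt{2} \cdot \frac{1}{170308176} = \frac{256 \sqrt{2}}{10644261}$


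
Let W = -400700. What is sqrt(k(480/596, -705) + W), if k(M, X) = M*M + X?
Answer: 11*I*sqrt(73649405)/149 ≈ 633.56*I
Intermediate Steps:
k(M, X) = X + M**2 (k(M, X) = M**2 + X = X + M**2)
sqrt(k(480/596, -705) + W) = sqrt((-705 + (480/596)**2) - 400700) = sqrt((-705 + (480*(1/596))**2) - 400700) = sqrt((-705 + (120/149)**2) - 400700) = sqrt((-705 + 14400/22201) - 400700) = sqrt(-15637305/22201 - 400700) = sqrt(-8911578005/22201) = 11*I*sqrt(73649405)/149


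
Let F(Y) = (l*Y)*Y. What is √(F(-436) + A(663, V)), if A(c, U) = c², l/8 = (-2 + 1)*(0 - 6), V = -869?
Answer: √9564177 ≈ 3092.6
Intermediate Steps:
l = 48 (l = 8*((-2 + 1)*(0 - 6)) = 8*(-1*(-6)) = 8*6 = 48)
F(Y) = 48*Y² (F(Y) = (48*Y)*Y = 48*Y²)
√(F(-436) + A(663, V)) = √(48*(-436)² + 663²) = √(48*190096 + 439569) = √(9124608 + 439569) = √9564177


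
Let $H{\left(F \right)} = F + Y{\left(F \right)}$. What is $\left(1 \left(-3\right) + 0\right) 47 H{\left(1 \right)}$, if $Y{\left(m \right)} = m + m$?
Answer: $-423$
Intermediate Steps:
$Y{\left(m \right)} = 2 m$
$H{\left(F \right)} = 3 F$ ($H{\left(F \right)} = F + 2 F = 3 F$)
$\left(1 \left(-3\right) + 0\right) 47 H{\left(1 \right)} = \left(1 \left(-3\right) + 0\right) 47 \cdot 3 \cdot 1 = \left(-3 + 0\right) 47 \cdot 3 = \left(-3\right) 47 \cdot 3 = \left(-141\right) 3 = -423$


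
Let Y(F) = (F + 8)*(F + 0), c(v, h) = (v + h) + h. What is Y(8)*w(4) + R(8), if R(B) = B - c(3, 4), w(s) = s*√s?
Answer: 1021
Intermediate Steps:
c(v, h) = v + 2*h (c(v, h) = (h + v) + h = v + 2*h)
w(s) = s^(3/2)
Y(F) = F*(8 + F) (Y(F) = (8 + F)*F = F*(8 + F))
R(B) = -11 + B (R(B) = B - (3 + 2*4) = B - (3 + 8) = B - 1*11 = B - 11 = -11 + B)
Y(8)*w(4) + R(8) = (8*(8 + 8))*4^(3/2) + (-11 + 8) = (8*16)*8 - 3 = 128*8 - 3 = 1024 - 3 = 1021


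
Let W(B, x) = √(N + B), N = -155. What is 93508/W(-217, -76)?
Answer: -46754*I*√93/93 ≈ -4848.2*I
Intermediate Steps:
W(B, x) = √(-155 + B)
93508/W(-217, -76) = 93508/(√(-155 - 217)) = 93508/(√(-372)) = 93508/((2*I*√93)) = 93508*(-I*√93/186) = -46754*I*√93/93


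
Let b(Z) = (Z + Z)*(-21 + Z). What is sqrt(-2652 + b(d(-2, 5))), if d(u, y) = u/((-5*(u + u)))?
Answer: I*sqrt(264778)/10 ≈ 51.457*I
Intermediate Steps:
d(u, y) = -1/10 (d(u, y) = u/((-10*u)) = u*(-1/(10*u)) = -1/10)
b(Z) = 2*Z*(-21 + Z) (b(Z) = (2*Z)*(-21 + Z) = 2*Z*(-21 + Z))
sqrt(-2652 + b(d(-2, 5))) = sqrt(-2652 + 2*(-1/10)*(-21 - 1/10)) = sqrt(-2652 + 2*(-1/10)*(-211/10)) = sqrt(-2652 + 211/50) = sqrt(-132389/50) = I*sqrt(264778)/10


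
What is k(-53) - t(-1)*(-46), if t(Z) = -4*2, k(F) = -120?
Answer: -488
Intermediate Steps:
t(Z) = -8
k(-53) - t(-1)*(-46) = -120 - (-8)*(-46) = -120 - 1*368 = -120 - 368 = -488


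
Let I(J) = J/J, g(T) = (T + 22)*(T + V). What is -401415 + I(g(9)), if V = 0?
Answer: -401414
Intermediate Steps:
g(T) = T*(22 + T) (g(T) = (T + 22)*(T + 0) = (22 + T)*T = T*(22 + T))
I(J) = 1
-401415 + I(g(9)) = -401415 + 1 = -401414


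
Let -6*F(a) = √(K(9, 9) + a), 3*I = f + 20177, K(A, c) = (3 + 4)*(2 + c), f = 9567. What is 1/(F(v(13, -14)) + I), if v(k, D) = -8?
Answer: 356928/3538822075 + 6*√69/3538822075 ≈ 0.00010087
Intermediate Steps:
K(A, c) = 14 + 7*c (K(A, c) = 7*(2 + c) = 14 + 7*c)
I = 29744/3 (I = (9567 + 20177)/3 = (⅓)*29744 = 29744/3 ≈ 9914.7)
F(a) = -√(77 + a)/6 (F(a) = -√((14 + 7*9) + a)/6 = -√((14 + 63) + a)/6 = -√(77 + a)/6)
1/(F(v(13, -14)) + I) = 1/(-√(77 - 8)/6 + 29744/3) = 1/(-√69/6 + 29744/3) = 1/(29744/3 - √69/6)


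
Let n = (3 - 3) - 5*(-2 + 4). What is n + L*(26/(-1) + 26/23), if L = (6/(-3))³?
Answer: 4346/23 ≈ 188.96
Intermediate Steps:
L = -8 (L = (6*(-⅓))³ = (-2)³ = -8)
n = -10 (n = 0 - 5*2 = 0 - 10 = -10)
n + L*(26/(-1) + 26/23) = -10 - 8*(26/(-1) + 26/23) = -10 - 8*(26*(-1) + 26*(1/23)) = -10 - 8*(-26 + 26/23) = -10 - 8*(-572/23) = -10 + 4576/23 = 4346/23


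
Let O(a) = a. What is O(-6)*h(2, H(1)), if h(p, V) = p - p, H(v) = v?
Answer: 0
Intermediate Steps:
h(p, V) = 0
O(-6)*h(2, H(1)) = -6*0 = 0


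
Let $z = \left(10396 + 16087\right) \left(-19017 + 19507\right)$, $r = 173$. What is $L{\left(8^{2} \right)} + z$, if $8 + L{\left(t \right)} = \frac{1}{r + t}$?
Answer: $\frac{3075468895}{237} \approx 1.2977 \cdot 10^{7}$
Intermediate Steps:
$L{\left(t \right)} = -8 + \frac{1}{173 + t}$
$z = 12976670$ ($z = 26483 \cdot 490 = 12976670$)
$L{\left(8^{2} \right)} + z = \frac{-1383 - 8 \cdot 8^{2}}{173 + 8^{2}} + 12976670 = \frac{-1383 - 512}{173 + 64} + 12976670 = \frac{-1383 - 512}{237} + 12976670 = \frac{1}{237} \left(-1895\right) + 12976670 = - \frac{1895}{237} + 12976670 = \frac{3075468895}{237}$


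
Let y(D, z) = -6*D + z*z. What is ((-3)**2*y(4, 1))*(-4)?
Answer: 828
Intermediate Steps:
y(D, z) = z**2 - 6*D (y(D, z) = -6*D + z**2 = z**2 - 6*D)
((-3)**2*y(4, 1))*(-4) = ((-3)**2*(1**2 - 6*4))*(-4) = (9*(1 - 24))*(-4) = (9*(-23))*(-4) = -207*(-4) = 828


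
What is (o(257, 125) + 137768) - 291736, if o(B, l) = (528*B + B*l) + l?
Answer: 13978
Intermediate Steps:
o(B, l) = l + 528*B + B*l
(o(257, 125) + 137768) - 291736 = ((125 + 528*257 + 257*125) + 137768) - 291736 = ((125 + 135696 + 32125) + 137768) - 291736 = (167946 + 137768) - 291736 = 305714 - 291736 = 13978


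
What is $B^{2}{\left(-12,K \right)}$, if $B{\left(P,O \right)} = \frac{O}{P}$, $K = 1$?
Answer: $\frac{1}{144} \approx 0.0069444$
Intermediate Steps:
$B^{2}{\left(-12,K \right)} = \left(1 \frac{1}{-12}\right)^{2} = \left(1 \left(- \frac{1}{12}\right)\right)^{2} = \left(- \frac{1}{12}\right)^{2} = \frac{1}{144}$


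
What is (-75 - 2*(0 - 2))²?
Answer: 5041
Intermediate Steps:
(-75 - 2*(0 - 2))² = (-75 - 2*(-2))² = (-75 + 4)² = (-71)² = 5041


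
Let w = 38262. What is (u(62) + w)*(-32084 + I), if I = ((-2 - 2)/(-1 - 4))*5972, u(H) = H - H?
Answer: -5223987384/5 ≈ -1.0448e+9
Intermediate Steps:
u(H) = 0
I = 23888/5 (I = -4/(-5)*5972 = -4*(-⅕)*5972 = (⅘)*5972 = 23888/5 ≈ 4777.6)
(u(62) + w)*(-32084 + I) = (0 + 38262)*(-32084 + 23888/5) = 38262*(-136532/5) = -5223987384/5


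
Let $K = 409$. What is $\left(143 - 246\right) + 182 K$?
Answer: $74335$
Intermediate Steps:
$\left(143 - 246\right) + 182 K = \left(143 - 246\right) + 182 \cdot 409 = \left(143 - 246\right) + 74438 = -103 + 74438 = 74335$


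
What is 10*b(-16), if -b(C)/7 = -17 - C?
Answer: 70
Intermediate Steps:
b(C) = 119 + 7*C (b(C) = -7*(-17 - C) = 119 + 7*C)
10*b(-16) = 10*(119 + 7*(-16)) = 10*(119 - 112) = 10*7 = 70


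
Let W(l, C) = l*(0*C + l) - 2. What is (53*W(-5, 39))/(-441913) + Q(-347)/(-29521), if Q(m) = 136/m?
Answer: -12427076185/4526862644531 ≈ -0.0027452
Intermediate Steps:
W(l, C) = -2 + l² (W(l, C) = l*(0 + l) - 2 = l*l - 2 = l² - 2 = -2 + l²)
(53*W(-5, 39))/(-441913) + Q(-347)/(-29521) = (53*(-2 + (-5)²))/(-441913) + (136/(-347))/(-29521) = (53*(-2 + 25))*(-1/441913) + (136*(-1/347))*(-1/29521) = (53*23)*(-1/441913) - 136/347*(-1/29521) = 1219*(-1/441913) + 136/10243787 = -1219/441913 + 136/10243787 = -12427076185/4526862644531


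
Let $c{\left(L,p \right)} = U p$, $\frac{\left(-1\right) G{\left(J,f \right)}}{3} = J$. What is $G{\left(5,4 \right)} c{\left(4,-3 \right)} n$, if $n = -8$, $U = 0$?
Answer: $0$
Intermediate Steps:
$G{\left(J,f \right)} = - 3 J$
$c{\left(L,p \right)} = 0$ ($c{\left(L,p \right)} = 0 p = 0$)
$G{\left(5,4 \right)} c{\left(4,-3 \right)} n = \left(-3\right) 5 \cdot 0 \left(-8\right) = \left(-15\right) 0 \left(-8\right) = 0 \left(-8\right) = 0$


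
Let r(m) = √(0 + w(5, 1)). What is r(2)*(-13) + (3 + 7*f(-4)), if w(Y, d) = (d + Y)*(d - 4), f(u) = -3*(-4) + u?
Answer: 59 - 39*I*√2 ≈ 59.0 - 55.154*I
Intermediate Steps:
f(u) = 12 + u
w(Y, d) = (-4 + d)*(Y + d) (w(Y, d) = (Y + d)*(-4 + d) = (-4 + d)*(Y + d))
r(m) = 3*I*√2 (r(m) = √(0 + (1² - 4*5 - 4*1 + 5*1)) = √(0 + (1 - 20 - 4 + 5)) = √(0 - 18) = √(-18) = 3*I*√2)
r(2)*(-13) + (3 + 7*f(-4)) = (3*I*√2)*(-13) + (3 + 7*(12 - 4)) = -39*I*√2 + (3 + 7*8) = -39*I*√2 + (3 + 56) = -39*I*√2 + 59 = 59 - 39*I*√2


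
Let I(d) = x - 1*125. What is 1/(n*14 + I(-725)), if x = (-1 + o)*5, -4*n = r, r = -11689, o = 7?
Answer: 2/81633 ≈ 2.4500e-5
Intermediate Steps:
n = 11689/4 (n = -¼*(-11689) = 11689/4 ≈ 2922.3)
x = 30 (x = (-1 + 7)*5 = 6*5 = 30)
I(d) = -95 (I(d) = 30 - 1*125 = 30 - 125 = -95)
1/(n*14 + I(-725)) = 1/((11689/4)*14 - 95) = 1/(81823/2 - 95) = 1/(81633/2) = 2/81633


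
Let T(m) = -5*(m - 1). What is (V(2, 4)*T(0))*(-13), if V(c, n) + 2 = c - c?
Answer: 130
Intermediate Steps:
V(c, n) = -2 (V(c, n) = -2 + (c - c) = -2 + 0 = -2)
T(m) = 5 - 5*m (T(m) = -5*(-1 + m) = 5 - 5*m)
(V(2, 4)*T(0))*(-13) = -2*(5 - 5*0)*(-13) = -2*(5 + 0)*(-13) = -2*5*(-13) = -10*(-13) = 130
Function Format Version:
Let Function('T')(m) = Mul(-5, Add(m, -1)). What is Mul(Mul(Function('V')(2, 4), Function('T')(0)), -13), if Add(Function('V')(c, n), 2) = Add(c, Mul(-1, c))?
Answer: 130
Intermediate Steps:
Function('V')(c, n) = -2 (Function('V')(c, n) = Add(-2, Add(c, Mul(-1, c))) = Add(-2, 0) = -2)
Function('T')(m) = Add(5, Mul(-5, m)) (Function('T')(m) = Mul(-5, Add(-1, m)) = Add(5, Mul(-5, m)))
Mul(Mul(Function('V')(2, 4), Function('T')(0)), -13) = Mul(Mul(-2, Add(5, Mul(-5, 0))), -13) = Mul(Mul(-2, Add(5, 0)), -13) = Mul(Mul(-2, 5), -13) = Mul(-10, -13) = 130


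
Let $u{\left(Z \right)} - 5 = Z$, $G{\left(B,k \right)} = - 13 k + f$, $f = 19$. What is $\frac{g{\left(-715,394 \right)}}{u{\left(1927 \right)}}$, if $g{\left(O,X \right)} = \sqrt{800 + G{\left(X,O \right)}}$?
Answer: $\frac{\sqrt{10114}}{1932} \approx 0.052054$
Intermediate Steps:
$G{\left(B,k \right)} = 19 - 13 k$ ($G{\left(B,k \right)} = - 13 k + 19 = 19 - 13 k$)
$g{\left(O,X \right)} = \sqrt{819 - 13 O}$ ($g{\left(O,X \right)} = \sqrt{800 - \left(-19 + 13 O\right)} = \sqrt{819 - 13 O}$)
$u{\left(Z \right)} = 5 + Z$
$\frac{g{\left(-715,394 \right)}}{u{\left(1927 \right)}} = \frac{\sqrt{819 - -9295}}{5 + 1927} = \frac{\sqrt{819 + 9295}}{1932} = \sqrt{10114} \cdot \frac{1}{1932} = \frac{\sqrt{10114}}{1932}$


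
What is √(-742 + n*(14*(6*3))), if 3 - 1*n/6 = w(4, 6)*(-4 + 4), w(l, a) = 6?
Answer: √3794 ≈ 61.595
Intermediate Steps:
n = 18 (n = 18 - 36*(-4 + 4) = 18 - 36*0 = 18 - 6*0 = 18 + 0 = 18)
√(-742 + n*(14*(6*3))) = √(-742 + 18*(14*(6*3))) = √(-742 + 18*(14*18)) = √(-742 + 18*252) = √(-742 + 4536) = √3794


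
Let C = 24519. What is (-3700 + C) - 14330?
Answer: 6489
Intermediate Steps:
(-3700 + C) - 14330 = (-3700 + 24519) - 14330 = 20819 - 14330 = 6489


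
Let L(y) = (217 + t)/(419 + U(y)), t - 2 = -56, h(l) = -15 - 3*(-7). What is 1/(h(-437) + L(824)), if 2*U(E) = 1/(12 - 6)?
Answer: 5029/32130 ≈ 0.15652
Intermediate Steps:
h(l) = 6 (h(l) = -15 + 21 = 6)
t = -54 (t = 2 - 56 = -54)
U(E) = 1/12 (U(E) = 1/(2*(12 - 6)) = (1/2)/6 = (1/2)*(1/6) = 1/12)
L(y) = 1956/5029 (L(y) = (217 - 54)/(419 + 1/12) = 163/(5029/12) = 163*(12/5029) = 1956/5029)
1/(h(-437) + L(824)) = 1/(6 + 1956/5029) = 1/(32130/5029) = 5029/32130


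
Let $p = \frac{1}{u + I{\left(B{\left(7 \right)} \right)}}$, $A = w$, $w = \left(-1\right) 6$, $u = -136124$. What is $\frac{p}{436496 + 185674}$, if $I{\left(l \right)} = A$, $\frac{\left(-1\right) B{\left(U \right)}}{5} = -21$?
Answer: $- \frac{1}{84696002100} \approx -1.1807 \cdot 10^{-11}$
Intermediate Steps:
$w = -6$
$B{\left(U \right)} = 105$ ($B{\left(U \right)} = \left(-5\right) \left(-21\right) = 105$)
$A = -6$
$I{\left(l \right)} = -6$
$p = - \frac{1}{136130}$ ($p = \frac{1}{-136124 - 6} = \frac{1}{-136130} = - \frac{1}{136130} \approx -7.3459 \cdot 10^{-6}$)
$\frac{p}{436496 + 185674} = - \frac{1}{136130 \left(436496 + 185674\right)} = - \frac{1}{136130 \cdot 622170} = \left(- \frac{1}{136130}\right) \frac{1}{622170} = - \frac{1}{84696002100}$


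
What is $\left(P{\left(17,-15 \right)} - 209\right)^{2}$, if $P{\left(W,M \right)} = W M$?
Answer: $215296$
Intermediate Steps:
$P{\left(W,M \right)} = M W$
$\left(P{\left(17,-15 \right)} - 209\right)^{2} = \left(\left(-15\right) 17 - 209\right)^{2} = \left(-255 - 209\right)^{2} = \left(-464\right)^{2} = 215296$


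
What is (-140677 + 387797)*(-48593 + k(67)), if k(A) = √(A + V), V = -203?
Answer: -12008302160 + 494240*I*√34 ≈ -1.2008e+10 + 2.8819e+6*I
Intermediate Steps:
k(A) = √(-203 + A) (k(A) = √(A - 203) = √(-203 + A))
(-140677 + 387797)*(-48593 + k(67)) = (-140677 + 387797)*(-48593 + √(-203 + 67)) = 247120*(-48593 + √(-136)) = 247120*(-48593 + 2*I*√34) = -12008302160 + 494240*I*√34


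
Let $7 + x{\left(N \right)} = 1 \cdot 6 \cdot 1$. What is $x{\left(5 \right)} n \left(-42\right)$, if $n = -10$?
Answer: $-420$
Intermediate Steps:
$x{\left(N \right)} = -1$ ($x{\left(N \right)} = -7 + 1 \cdot 6 \cdot 1 = -7 + 6 \cdot 1 = -7 + 6 = -1$)
$x{\left(5 \right)} n \left(-42\right) = \left(-1\right) \left(-10\right) \left(-42\right) = 10 \left(-42\right) = -420$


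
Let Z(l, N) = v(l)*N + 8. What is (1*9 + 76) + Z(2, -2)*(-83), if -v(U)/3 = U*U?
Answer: -2571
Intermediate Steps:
v(U) = -3*U² (v(U) = -3*U*U = -3*U²)
Z(l, N) = 8 - 3*N*l² (Z(l, N) = (-3*l²)*N + 8 = -3*N*l² + 8 = 8 - 3*N*l²)
(1*9 + 76) + Z(2, -2)*(-83) = (1*9 + 76) + (8 - 3*(-2)*2²)*(-83) = (9 + 76) + (8 - 3*(-2)*4)*(-83) = 85 + (8 + 24)*(-83) = 85 + 32*(-83) = 85 - 2656 = -2571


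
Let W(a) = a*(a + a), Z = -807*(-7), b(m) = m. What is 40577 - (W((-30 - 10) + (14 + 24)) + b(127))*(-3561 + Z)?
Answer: -241303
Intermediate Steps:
Z = 5649
W(a) = 2*a² (W(a) = a*(2*a) = 2*a²)
40577 - (W((-30 - 10) + (14 + 24)) + b(127))*(-3561 + Z) = 40577 - (2*((-30 - 10) + (14 + 24))² + 127)*(-3561 + 5649) = 40577 - (2*(-40 + 38)² + 127)*2088 = 40577 - (2*(-2)² + 127)*2088 = 40577 - (2*4 + 127)*2088 = 40577 - (8 + 127)*2088 = 40577 - 135*2088 = 40577 - 1*281880 = 40577 - 281880 = -241303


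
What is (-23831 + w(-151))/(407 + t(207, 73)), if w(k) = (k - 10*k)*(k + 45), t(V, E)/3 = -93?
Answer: -167885/128 ≈ -1311.6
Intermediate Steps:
t(V, E) = -279 (t(V, E) = 3*(-93) = -279)
w(k) = -9*k*(45 + k) (w(k) = (-9*k)*(45 + k) = -9*k*(45 + k))
(-23831 + w(-151))/(407 + t(207, 73)) = (-23831 - 9*(-151)*(45 - 151))/(407 - 279) = (-23831 - 9*(-151)*(-106))/128 = (-23831 - 144054)*(1/128) = -167885*1/128 = -167885/128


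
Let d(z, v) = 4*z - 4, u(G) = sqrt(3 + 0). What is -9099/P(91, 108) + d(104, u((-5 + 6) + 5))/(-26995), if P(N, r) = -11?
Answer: 245622973/296945 ≈ 827.17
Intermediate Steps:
u(G) = sqrt(3)
d(z, v) = -4 + 4*z
-9099/P(91, 108) + d(104, u((-5 + 6) + 5))/(-26995) = -9099/(-11) + (-4 + 4*104)/(-26995) = -9099*(-1/11) + (-4 + 416)*(-1/26995) = 9099/11 + 412*(-1/26995) = 9099/11 - 412/26995 = 245622973/296945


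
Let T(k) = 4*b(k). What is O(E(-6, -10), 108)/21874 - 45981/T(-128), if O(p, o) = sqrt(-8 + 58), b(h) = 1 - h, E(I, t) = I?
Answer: -15327/172 + 5*sqrt(2)/21874 ≈ -89.110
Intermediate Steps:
O(p, o) = 5*sqrt(2) (O(p, o) = sqrt(50) = 5*sqrt(2))
T(k) = 4 - 4*k (T(k) = 4*(1 - k) = 4 - 4*k)
O(E(-6, -10), 108)/21874 - 45981/T(-128) = (5*sqrt(2))/21874 - 45981/(4 - 4*(-128)) = (5*sqrt(2))*(1/21874) - 45981/(4 + 512) = 5*sqrt(2)/21874 - 45981/516 = 5*sqrt(2)/21874 - 45981*1/516 = 5*sqrt(2)/21874 - 15327/172 = -15327/172 + 5*sqrt(2)/21874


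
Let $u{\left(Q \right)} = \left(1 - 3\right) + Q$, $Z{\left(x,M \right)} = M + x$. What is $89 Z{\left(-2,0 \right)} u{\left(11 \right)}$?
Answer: $-1602$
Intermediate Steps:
$u{\left(Q \right)} = -2 + Q$ ($u{\left(Q \right)} = \left(1 - 3\right) + Q = -2 + Q$)
$89 Z{\left(-2,0 \right)} u{\left(11 \right)} = 89 \left(0 - 2\right) \left(-2 + 11\right) = 89 \left(-2\right) 9 = \left(-178\right) 9 = -1602$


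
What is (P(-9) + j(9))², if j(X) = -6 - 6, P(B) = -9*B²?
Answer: 549081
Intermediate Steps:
j(X) = -12
(P(-9) + j(9))² = (-9*(-9)² - 12)² = (-9*81 - 12)² = (-729 - 12)² = (-741)² = 549081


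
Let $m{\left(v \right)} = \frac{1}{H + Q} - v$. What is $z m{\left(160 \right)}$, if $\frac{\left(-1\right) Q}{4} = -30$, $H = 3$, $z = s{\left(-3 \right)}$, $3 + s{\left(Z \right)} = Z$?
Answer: $\frac{39358}{41} \approx 959.95$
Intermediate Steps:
$s{\left(Z \right)} = -3 + Z$
$z = -6$ ($z = -3 - 3 = -6$)
$Q = 120$ ($Q = \left(-4\right) \left(-30\right) = 120$)
$m{\left(v \right)} = \frac{1}{123} - v$ ($m{\left(v \right)} = \frac{1}{3 + 120} - v = \frac{1}{123} - v$)
$z m{\left(160 \right)} = - 6 \left(\frac{1}{123} - 160\right) = \left(-6\right) \left(- \frac{19679}{123}\right) = \frac{39358}{41}$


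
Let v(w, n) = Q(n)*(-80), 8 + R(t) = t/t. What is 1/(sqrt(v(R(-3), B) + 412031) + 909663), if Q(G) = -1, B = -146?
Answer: 909663/827486361458 - sqrt(412111)/827486361458 ≈ 1.0985e-6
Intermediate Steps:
R(t) = -7 (R(t) = -8 + t/t = -8 + 1 = -7)
v(w, n) = 80 (v(w, n) = -1*(-80) = 80)
1/(sqrt(v(R(-3), B) + 412031) + 909663) = 1/(sqrt(80 + 412031) + 909663) = 1/(sqrt(412111) + 909663) = 1/(909663 + sqrt(412111))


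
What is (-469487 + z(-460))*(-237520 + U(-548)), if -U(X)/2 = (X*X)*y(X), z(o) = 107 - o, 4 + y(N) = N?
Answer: -155352303176320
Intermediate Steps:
y(N) = -4 + N
U(X) = -2*X²*(-4 + X) (U(X) = -2*X*X*(-4 + X) = -2*X²*(-4 + X))
(-469487 + z(-460))*(-237520 + U(-548)) = (-469487 + (107 - 1*(-460)))*(-237520 + 2*(-548)²*(4 - 1*(-548))) = (-469487 + (107 + 460))*(-237520 + 2*300304*(4 + 548)) = (-469487 + 567)*(-237520 + 2*300304*552) = -468920*(-237520 + 331535616) = -468920*331298096 = -155352303176320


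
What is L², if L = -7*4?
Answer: 784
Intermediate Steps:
L = -28
L² = (-28)² = 784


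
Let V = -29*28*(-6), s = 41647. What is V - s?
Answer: -36775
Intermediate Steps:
V = 4872 (V = -812*(-6) = 4872)
V - s = 4872 - 1*41647 = 4872 - 41647 = -36775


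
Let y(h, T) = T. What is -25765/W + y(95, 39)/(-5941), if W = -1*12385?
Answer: 2347490/1131989 ≈ 2.0738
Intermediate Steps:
W = -12385
-25765/W + y(95, 39)/(-5941) = -25765/(-12385) + 39/(-5941) = -25765*(-1/12385) + 39*(-1/5941) = 5153/2477 - 3/457 = 2347490/1131989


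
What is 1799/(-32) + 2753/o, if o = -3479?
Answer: -6346817/111328 ≈ -57.010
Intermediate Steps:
1799/(-32) + 2753/o = 1799/(-32) + 2753/(-3479) = 1799*(-1/32) + 2753*(-1/3479) = -1799/32 - 2753/3479 = -6346817/111328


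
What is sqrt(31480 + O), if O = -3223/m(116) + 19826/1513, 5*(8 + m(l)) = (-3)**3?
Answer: sqrt(326097269670707)/101371 ≈ 178.14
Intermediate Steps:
m(l) = -67/5 (m(l) = -8 + (1/5)*(-3)**3 = -8 + (1/5)*(-27) = -8 - 27/5 = -67/5)
O = 25710337/101371 (O = -3223/(-67/5) + 19826/1513 = -3223*(-5/67) + 19826*(1/1513) = 16115/67 + 19826/1513 = 25710337/101371 ≈ 253.63)
sqrt(31480 + O) = sqrt(31480 + 25710337/101371) = sqrt(3216869417/101371) = sqrt(326097269670707)/101371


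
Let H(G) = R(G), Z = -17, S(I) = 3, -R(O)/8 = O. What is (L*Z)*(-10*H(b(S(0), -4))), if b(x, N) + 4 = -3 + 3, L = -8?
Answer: -43520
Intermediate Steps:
R(O) = -8*O
b(x, N) = -4 (b(x, N) = -4 + (-3 + 3) = -4 + 0 = -4)
H(G) = -8*G
(L*Z)*(-10*H(b(S(0), -4))) = (-8*(-17))*(-(-80)*(-4)) = 136*(-10*32) = 136*(-320) = -43520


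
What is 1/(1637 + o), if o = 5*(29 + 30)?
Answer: 1/1932 ≈ 0.00051760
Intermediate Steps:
o = 295 (o = 5*59 = 295)
1/(1637 + o) = 1/(1637 + 295) = 1/1932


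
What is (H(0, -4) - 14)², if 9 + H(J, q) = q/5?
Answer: 14161/25 ≈ 566.44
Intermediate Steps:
H(J, q) = -9 + q/5
(H(0, -4) - 14)² = ((-9 + (⅕)*(-4)) - 14)² = ((-9 - ⅘) - 14)² = (-49/5 - 14)² = (-119/5)² = 14161/25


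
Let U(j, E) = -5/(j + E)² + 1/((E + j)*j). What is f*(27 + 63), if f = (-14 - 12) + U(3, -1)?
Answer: -4875/2 ≈ -2437.5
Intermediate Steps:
U(j, E) = -5/(E + j)² + 1/(j*(E + j))
f = -325/12 (f = (-14 - 12) + (-1 - 4*3)/(3*((-1)² + 3² + 2*(-1)*3)) = -26 + (-1 - 12)/(3*(1 + 9 - 6)) = -26 + (⅓)*(-13)/4 = -26 + (⅓)*(¼)*(-13) = -26 - 13/12 = -325/12 ≈ -27.083)
f*(27 + 63) = -325*(27 + 63)/12 = -325/12*90 = -4875/2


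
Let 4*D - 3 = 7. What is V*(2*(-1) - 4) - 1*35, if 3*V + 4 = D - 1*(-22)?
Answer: -76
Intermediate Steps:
D = 5/2 (D = ¾ + (¼)*7 = ¾ + 7/4 = 5/2 ≈ 2.5000)
V = 41/6 (V = -4/3 + (5/2 - 1*(-22))/3 = -4/3 + (5/2 + 22)/3 = -4/3 + (⅓)*(49/2) = -4/3 + 49/6 = 41/6 ≈ 6.8333)
V*(2*(-1) - 4) - 1*35 = 41*(2*(-1) - 4)/6 - 1*35 = 41*(-2 - 4)/6 - 35 = (41/6)*(-6) - 35 = -41 - 35 = -76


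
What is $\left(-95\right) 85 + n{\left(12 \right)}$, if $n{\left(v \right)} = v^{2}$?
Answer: $-7931$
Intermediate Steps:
$\left(-95\right) 85 + n{\left(12 \right)} = \left(-95\right) 85 + 12^{2} = -8075 + 144 = -7931$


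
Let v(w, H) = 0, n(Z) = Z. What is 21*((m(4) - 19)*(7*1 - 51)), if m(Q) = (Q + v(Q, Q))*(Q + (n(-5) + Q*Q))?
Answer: -37884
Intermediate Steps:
m(Q) = Q*(-5 + Q + Q²) (m(Q) = (Q + 0)*(Q + (-5 + Q*Q)) = Q*(Q + (-5 + Q²)) = Q*(-5 + Q + Q²))
21*((m(4) - 19)*(7*1 - 51)) = 21*((4*(-5 + 4 + 4²) - 19)*(7*1 - 51)) = 21*((4*(-5 + 4 + 16) - 19)*(7 - 51)) = 21*((4*15 - 19)*(-44)) = 21*((60 - 19)*(-44)) = 21*(41*(-44)) = 21*(-1804) = -37884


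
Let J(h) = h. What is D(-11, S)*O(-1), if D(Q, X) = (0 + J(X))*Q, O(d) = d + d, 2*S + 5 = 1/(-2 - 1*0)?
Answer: -121/2 ≈ -60.500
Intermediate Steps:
S = -11/4 (S = -5/2 + 1/(2*(-2 - 1*0)) = -5/2 + 1/(2*(-2 + 0)) = -5/2 + (1/2)/(-2) = -5/2 + (1/2)*(-1/2) = -5/2 - 1/4 = -11/4 ≈ -2.7500)
O(d) = 2*d
D(Q, X) = Q*X (D(Q, X) = (0 + X)*Q = X*Q = Q*X)
D(-11, S)*O(-1) = (-11*(-11/4))*(2*(-1)) = (121/4)*(-2) = -121/2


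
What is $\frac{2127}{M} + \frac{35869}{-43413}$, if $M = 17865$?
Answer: $- \frac{20313342}{28724935} \approx -0.70717$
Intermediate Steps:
$\frac{2127}{M} + \frac{35869}{-43413} = \frac{2127}{17865} + \frac{35869}{-43413} = 2127 \cdot \frac{1}{17865} + 35869 \left(- \frac{1}{43413}\right) = \frac{709}{5955} - \frac{35869}{43413} = - \frac{20313342}{28724935}$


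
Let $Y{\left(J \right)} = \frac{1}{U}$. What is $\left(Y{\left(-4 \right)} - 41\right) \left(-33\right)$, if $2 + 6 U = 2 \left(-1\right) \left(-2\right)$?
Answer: $1254$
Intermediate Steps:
$U = \frac{1}{3}$ ($U = - \frac{1}{3} + \frac{2 \left(-1\right) \left(-2\right)}{6} = - \frac{1}{3} + \frac{\left(-2\right) \left(-2\right)}{6} = - \frac{1}{3} + \frac{1}{6} \cdot 4 = - \frac{1}{3} + \frac{2}{3} = \frac{1}{3} \approx 0.33333$)
$Y{\left(J \right)} = 3$ ($Y{\left(J \right)} = \frac{1}{\frac{1}{3}} = 3$)
$\left(Y{\left(-4 \right)} - 41\right) \left(-33\right) = \left(3 - 41\right) \left(-33\right) = \left(-38\right) \left(-33\right) = 1254$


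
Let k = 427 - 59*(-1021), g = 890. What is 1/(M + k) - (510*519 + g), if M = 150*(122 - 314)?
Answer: -8462972279/31866 ≈ -2.6558e+5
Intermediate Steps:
k = 60666 (k = 427 + 60239 = 60666)
M = -28800 (M = 150*(-192) = -28800)
1/(M + k) - (510*519 + g) = 1/(-28800 + 60666) - (510*519 + 890) = 1/31866 - (264690 + 890) = 1/31866 - 1*265580 = 1/31866 - 265580 = -8462972279/31866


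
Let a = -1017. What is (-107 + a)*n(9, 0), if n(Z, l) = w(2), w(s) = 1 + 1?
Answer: -2248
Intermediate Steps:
w(s) = 2
n(Z, l) = 2
(-107 + a)*n(9, 0) = (-107 - 1017)*2 = -1124*2 = -2248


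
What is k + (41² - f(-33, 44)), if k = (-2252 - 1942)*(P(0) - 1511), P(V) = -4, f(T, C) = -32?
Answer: 6355623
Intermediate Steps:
k = 6353910 (k = (-2252 - 1942)*(-4 - 1511) = -4194*(-1515) = 6353910)
k + (41² - f(-33, 44)) = 6353910 + (41² - 1*(-32)) = 6353910 + (1681 + 32) = 6353910 + 1713 = 6355623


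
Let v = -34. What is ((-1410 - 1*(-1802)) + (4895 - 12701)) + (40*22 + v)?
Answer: -6568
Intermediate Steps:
((-1410 - 1*(-1802)) + (4895 - 12701)) + (40*22 + v) = ((-1410 - 1*(-1802)) + (4895 - 12701)) + (40*22 - 34) = ((-1410 + 1802) - 7806) + (880 - 34) = (392 - 7806) + 846 = -7414 + 846 = -6568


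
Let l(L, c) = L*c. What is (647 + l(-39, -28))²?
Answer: 3024121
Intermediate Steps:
(647 + l(-39, -28))² = (647 - 39*(-28))² = (647 + 1092)² = 1739² = 3024121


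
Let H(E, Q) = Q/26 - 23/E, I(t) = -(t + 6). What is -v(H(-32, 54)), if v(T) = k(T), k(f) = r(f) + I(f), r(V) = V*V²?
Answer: -939825843/71991296 ≈ -13.055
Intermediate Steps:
I(t) = -6 - t (I(t) = -(6 + t) = -6 - t)
r(V) = V³
H(E, Q) = -23/E + Q/26 (H(E, Q) = Q*(1/26) - 23/E = Q/26 - 23/E = -23/E + Q/26)
k(f) = -6 + f³ - f (k(f) = f³ + (-6 - f) = -6 + f³ - f)
v(T) = -6 + T³ - T
-v(H(-32, 54)) = -(-6 + (-23/(-32) + (1/26)*54)³ - (-23/(-32) + (1/26)*54)) = -(-6 + (-23*(-1/32) + 27/13)³ - (-23*(-1/32) + 27/13)) = -(-6 + (23/32 + 27/13)³ - (23/32 + 27/13)) = -(-6 + (1163/416)³ - 1*1163/416) = -(-6 + 1573037747/71991296 - 1163/416) = -1*939825843/71991296 = -939825843/71991296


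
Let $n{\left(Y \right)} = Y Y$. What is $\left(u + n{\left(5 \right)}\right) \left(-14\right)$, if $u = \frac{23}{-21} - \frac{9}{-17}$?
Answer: $- \frac{17446}{51} \approx -342.08$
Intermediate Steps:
$u = - \frac{202}{357}$ ($u = 23 \left(- \frac{1}{21}\right) - - \frac{9}{17} = - \frac{23}{21} + \frac{9}{17} = - \frac{202}{357} \approx -0.56583$)
$n{\left(Y \right)} = Y^{2}$
$\left(u + n{\left(5 \right)}\right) \left(-14\right) = \left(- \frac{202}{357} + 5^{2}\right) \left(-14\right) = \left(- \frac{202}{357} + 25\right) \left(-14\right) = \frac{8723}{357} \left(-14\right) = - \frac{17446}{51}$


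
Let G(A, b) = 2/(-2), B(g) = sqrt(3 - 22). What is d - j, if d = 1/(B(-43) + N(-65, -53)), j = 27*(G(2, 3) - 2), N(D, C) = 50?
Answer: 204089/2519 - I*sqrt(19)/2519 ≈ 81.02 - 0.0017304*I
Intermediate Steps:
B(g) = I*sqrt(19) (B(g) = sqrt(-19) = I*sqrt(19))
G(A, b) = -1 (G(A, b) = 2*(-1/2) = -1)
j = -81 (j = 27*(-1 - 2) = 27*(-3) = -81)
d = 1/(50 + I*sqrt(19)) (d = 1/(I*sqrt(19) + 50) = 1/(50 + I*sqrt(19)) ≈ 0.019849 - 0.0017304*I)
d - j = (50/2519 - I*sqrt(19)/2519) - 1*(-81) = (50/2519 - I*sqrt(19)/2519) + 81 = 204089/2519 - I*sqrt(19)/2519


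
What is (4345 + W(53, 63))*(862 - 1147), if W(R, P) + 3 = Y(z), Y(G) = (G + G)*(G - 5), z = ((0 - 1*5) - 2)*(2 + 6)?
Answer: -3184590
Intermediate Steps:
z = -56 (z = ((0 - 5) - 2)*8 = (-5 - 2)*8 = -7*8 = -56)
Y(G) = 2*G*(-5 + G) (Y(G) = (2*G)*(-5 + G) = 2*G*(-5 + G))
W(R, P) = 6829 (W(R, P) = -3 + 2*(-56)*(-5 - 56) = -3 + 2*(-56)*(-61) = -3 + 6832 = 6829)
(4345 + W(53, 63))*(862 - 1147) = (4345 + 6829)*(862 - 1147) = 11174*(-285) = -3184590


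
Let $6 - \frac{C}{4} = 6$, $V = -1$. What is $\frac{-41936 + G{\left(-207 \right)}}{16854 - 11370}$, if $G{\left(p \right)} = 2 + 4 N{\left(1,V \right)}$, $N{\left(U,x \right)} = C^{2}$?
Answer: $- \frac{6989}{914} \approx -7.6466$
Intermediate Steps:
$C = 0$ ($C = 24 - 24 = 0$)
$N{\left(U,x \right)} = 0$ ($N{\left(U,x \right)} = 0^{2} = 0$)
$G{\left(p \right)} = 2$ ($G{\left(p \right)} = 2 + 4 \cdot 0 = 2 + 0 = 2$)
$\frac{-41936 + G{\left(-207 \right)}}{16854 - 11370} = \frac{-41936 + 2}{16854 - 11370} = - \frac{41934}{5484} = \left(-41934\right) \frac{1}{5484} = - \frac{6989}{914}$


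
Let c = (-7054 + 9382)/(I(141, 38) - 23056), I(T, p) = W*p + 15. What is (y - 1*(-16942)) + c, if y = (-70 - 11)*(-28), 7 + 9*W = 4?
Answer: 13696658/713 ≈ 19210.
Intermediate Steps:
W = -⅓ (W = -7/9 + (⅑)*4 = -7/9 + 4/9 = -⅓ ≈ -0.33333)
y = 2268 (y = -81*(-28) = 2268)
I(T, p) = 15 - p/3 (I(T, p) = -p/3 + 15 = 15 - p/3)
c = -72/713 (c = (-7054 + 9382)/((15 - ⅓*38) - 23056) = 2328/((15 - 38/3) - 23056) = 2328/(7/3 - 23056) = 2328/(-69161/3) = 2328*(-3/69161) = -72/713 ≈ -0.10098)
(y - 1*(-16942)) + c = (2268 - 1*(-16942)) - 72/713 = (2268 + 16942) - 72/713 = 19210 - 72/713 = 13696658/713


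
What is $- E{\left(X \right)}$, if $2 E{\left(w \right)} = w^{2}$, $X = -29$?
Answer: $- \frac{841}{2} \approx -420.5$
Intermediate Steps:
$E{\left(w \right)} = \frac{w^{2}}{2}$
$- E{\left(X \right)} = - \frac{\left(-29\right)^{2}}{2} = - \frac{841}{2}$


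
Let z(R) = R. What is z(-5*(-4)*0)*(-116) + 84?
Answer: 84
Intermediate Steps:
z(-5*(-4)*0)*(-116) + 84 = (-5*(-4)*0)*(-116) + 84 = (20*0)*(-116) + 84 = 0*(-116) + 84 = 0 + 84 = 84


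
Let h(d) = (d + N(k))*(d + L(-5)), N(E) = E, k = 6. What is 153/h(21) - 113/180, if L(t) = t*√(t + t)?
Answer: -56663/124380 + 85*I*√10/2073 ≈ -0.45556 + 0.12966*I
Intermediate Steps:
L(t) = √2*t^(3/2) (L(t) = t*√(2*t) = t*(√2*√t) = √2*t^(3/2))
h(d) = (6 + d)*(d - 5*I*√10) (h(d) = (d + 6)*(d + √2*(-5)^(3/2)) = (6 + d)*(d + √2*(-5*I*√5)) = (6 + d)*(d - 5*I*√10))
153/h(21) - 113/180 = 153/(21² + 6*21 - 30*I*√10 - 5*I*21*√10) - 113/180 = 153/(441 + 126 - 30*I*√10 - 105*I*√10) - 113*1/180 = 153/(567 - 135*I*√10) - 113/180 = -113/180 + 153/(567 - 135*I*√10)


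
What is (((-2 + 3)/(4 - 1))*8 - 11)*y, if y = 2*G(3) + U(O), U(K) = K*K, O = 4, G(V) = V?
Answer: -550/3 ≈ -183.33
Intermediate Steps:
U(K) = K²
y = 22 (y = 2*3 + 4² = 6 + 16 = 22)
(((-2 + 3)/(4 - 1))*8 - 11)*y = (((-2 + 3)/(4 - 1))*8 - 11)*22 = ((1/3)*8 - 11)*22 = ((1*(⅓))*8 - 11)*22 = ((⅓)*8 - 11)*22 = (8/3 - 11)*22 = -25/3*22 = -550/3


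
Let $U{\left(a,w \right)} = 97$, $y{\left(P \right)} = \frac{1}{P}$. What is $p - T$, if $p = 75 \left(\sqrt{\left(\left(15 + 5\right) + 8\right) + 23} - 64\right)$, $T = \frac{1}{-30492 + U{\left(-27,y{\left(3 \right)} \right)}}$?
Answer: $- \frac{145895999}{30395} + 75 \sqrt{51} \approx -4264.4$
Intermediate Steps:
$T = - \frac{1}{30395}$ ($T = \frac{1}{-30492 + 97} = \frac{1}{-30395} = - \frac{1}{30395} \approx -3.29 \cdot 10^{-5}$)
$p = -4800 + 75 \sqrt{51}$ ($p = 75 \left(\sqrt{\left(20 + 8\right) + 23} - 64\right) = 75 \left(\sqrt{28 + 23} - 64\right) = 75 \left(\sqrt{51} - 64\right) = 75 \left(-64 + \sqrt{51}\right) = -4800 + 75 \sqrt{51} \approx -4264.4$)
$p - T = \left(-4800 + 75 \sqrt{51}\right) - - \frac{1}{30395} = \left(-4800 + 75 \sqrt{51}\right) + \frac{1}{30395} = - \frac{145895999}{30395} + 75 \sqrt{51}$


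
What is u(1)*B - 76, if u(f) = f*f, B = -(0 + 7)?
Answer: -83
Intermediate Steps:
B = -7 (B = -1*7 = -7)
u(f) = f²
u(1)*B - 76 = 1²*(-7) - 76 = 1*(-7) - 76 = -7 - 76 = -83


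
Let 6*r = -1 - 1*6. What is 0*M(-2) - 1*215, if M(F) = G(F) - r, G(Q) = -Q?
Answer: -215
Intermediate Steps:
r = -7/6 (r = (-1 - 1*6)/6 = (-1 - 6)/6 = (1/6)*(-7) = -7/6 ≈ -1.1667)
M(F) = 7/6 - F (M(F) = -F - 1*(-7/6) = -F + 7/6 = 7/6 - F)
0*M(-2) - 1*215 = 0*(7/6 - 1*(-2)) - 1*215 = 0*(7/6 + 2) - 215 = 0*(19/6) - 215 = 0 - 215 = -215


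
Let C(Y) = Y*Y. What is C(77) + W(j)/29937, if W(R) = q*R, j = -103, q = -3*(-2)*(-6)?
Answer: 59166727/9979 ≈ 5929.1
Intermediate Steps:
C(Y) = Y²
q = -36 (q = 6*(-6) = -36)
W(R) = -36*R
C(77) + W(j)/29937 = 77² - 36*(-103)/29937 = 5929 + 3708*(1/29937) = 5929 + 1236/9979 = 59166727/9979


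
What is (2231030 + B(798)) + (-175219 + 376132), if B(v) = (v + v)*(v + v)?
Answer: 4979159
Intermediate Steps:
B(v) = 4*v² (B(v) = (2*v)*(2*v) = 4*v²)
(2231030 + B(798)) + (-175219 + 376132) = (2231030 + 4*798²) + (-175219 + 376132) = (2231030 + 4*636804) + 200913 = (2231030 + 2547216) + 200913 = 4778246 + 200913 = 4979159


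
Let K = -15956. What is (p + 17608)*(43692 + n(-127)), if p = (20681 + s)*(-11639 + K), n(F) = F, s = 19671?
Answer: -48509445921080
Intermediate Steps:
p = -1113513440 (p = (20681 + 19671)*(-11639 - 15956) = 40352*(-27595) = -1113513440)
(p + 17608)*(43692 + n(-127)) = (-1113513440 + 17608)*(43692 - 127) = -1113495832*43565 = -48509445921080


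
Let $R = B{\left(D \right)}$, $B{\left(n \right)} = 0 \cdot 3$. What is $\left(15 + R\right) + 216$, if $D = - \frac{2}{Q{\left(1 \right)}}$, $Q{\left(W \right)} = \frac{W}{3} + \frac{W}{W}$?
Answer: $231$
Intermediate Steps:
$Q{\left(W \right)} = 1 + \frac{W}{3}$ ($Q{\left(W \right)} = W \frac{1}{3} + 1 = \frac{W}{3} + 1 = 1 + \frac{W}{3}$)
$D = - \frac{3}{2}$ ($D = - \frac{2}{1 + \frac{1}{3} \cdot 1} = - \frac{2}{1 + \frac{1}{3}} = - \frac{2}{\frac{4}{3}} = \left(-2\right) \frac{3}{4} = - \frac{3}{2} \approx -1.5$)
$B{\left(n \right)} = 0$
$R = 0$
$\left(15 + R\right) + 216 = \left(15 + 0\right) + 216 = 15 + 216 = 231$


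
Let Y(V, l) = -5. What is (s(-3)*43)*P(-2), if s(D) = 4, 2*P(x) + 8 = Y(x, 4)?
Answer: -1118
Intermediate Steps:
P(x) = -13/2 (P(x) = -4 + (1/2)*(-5) = -4 - 5/2 = -13/2)
(s(-3)*43)*P(-2) = (4*43)*(-13/2) = 172*(-13/2) = -1118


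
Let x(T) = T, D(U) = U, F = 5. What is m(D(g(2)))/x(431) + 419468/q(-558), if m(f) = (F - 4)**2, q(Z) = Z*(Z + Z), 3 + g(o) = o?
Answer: 45353359/67098942 ≈ 0.67592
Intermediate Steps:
g(o) = -3 + o
q(Z) = 2*Z**2 (q(Z) = Z*(2*Z) = 2*Z**2)
m(f) = 1 (m(f) = (5 - 4)**2 = 1**2 = 1)
m(D(g(2)))/x(431) + 419468/q(-558) = 1/431 + 419468/((2*(-558)**2)) = 1*(1/431) + 419468/((2*311364)) = 1/431 + 419468/622728 = 1/431 + 419468*(1/622728) = 1/431 + 104867/155682 = 45353359/67098942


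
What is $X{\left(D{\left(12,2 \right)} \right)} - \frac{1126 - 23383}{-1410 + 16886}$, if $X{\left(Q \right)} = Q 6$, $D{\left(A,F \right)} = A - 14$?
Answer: $- \frac{163455}{15476} \approx -10.562$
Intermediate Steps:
$D{\left(A,F \right)} = -14 + A$
$X{\left(Q \right)} = 6 Q$
$X{\left(D{\left(12,2 \right)} \right)} - \frac{1126 - 23383}{-1410 + 16886} = 6 \left(-14 + 12\right) - \frac{1126 - 23383}{-1410 + 16886} = 6 \left(-2\right) - - \frac{22257}{15476} = -12 - \left(-22257\right) \frac{1}{15476} = -12 - - \frac{22257}{15476} = -12 + \frac{22257}{15476} = - \frac{163455}{15476}$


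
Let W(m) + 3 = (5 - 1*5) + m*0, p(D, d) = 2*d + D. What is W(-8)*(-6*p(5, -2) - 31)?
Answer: 111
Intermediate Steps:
p(D, d) = D + 2*d
W(m) = -3 (W(m) = -3 + ((5 - 1*5) + m*0) = -3 + ((5 - 5) + 0) = -3 + (0 + 0) = -3 + 0 = -3)
W(-8)*(-6*p(5, -2) - 31) = -3*(-6*(5 + 2*(-2)) - 31) = -3*(-6*(5 - 4) - 31) = -3*(-6*1 - 31) = -3*(-6 - 31) = -3*(-37) = 111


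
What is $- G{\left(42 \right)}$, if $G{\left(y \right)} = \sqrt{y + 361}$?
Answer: $- \sqrt{403} \approx -20.075$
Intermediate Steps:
$G{\left(y \right)} = \sqrt{361 + y}$
$- G{\left(42 \right)} = - \sqrt{361 + 42} = - \sqrt{403}$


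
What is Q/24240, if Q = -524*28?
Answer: -917/1515 ≈ -0.60528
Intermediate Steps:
Q = -14672
Q/24240 = -14672/24240 = -14672*1/24240 = -917/1515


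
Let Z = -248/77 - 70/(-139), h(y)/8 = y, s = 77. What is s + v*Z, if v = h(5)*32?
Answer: -36400829/10703 ≈ -3401.0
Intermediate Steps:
h(y) = 8*y
v = 1280 (v = (8*5)*32 = 40*32 = 1280)
Z = -29082/10703 (Z = -248*1/77 - 70*(-1/139) = -248/77 + 70/139 = -29082/10703 ≈ -2.7172)
s + v*Z = 77 + 1280*(-29082/10703) = 77 - 37224960/10703 = -36400829/10703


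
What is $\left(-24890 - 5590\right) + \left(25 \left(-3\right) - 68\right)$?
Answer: $-30623$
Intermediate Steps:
$\left(-24890 - 5590\right) + \left(25 \left(-3\right) - 68\right) = -30480 - 143 = -30623$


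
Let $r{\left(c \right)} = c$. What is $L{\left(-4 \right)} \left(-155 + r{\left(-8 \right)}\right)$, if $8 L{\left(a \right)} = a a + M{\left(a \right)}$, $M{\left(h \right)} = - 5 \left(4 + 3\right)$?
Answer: $\frac{3097}{8} \approx 387.13$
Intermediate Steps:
$M{\left(h \right)} = -35$ ($M{\left(h \right)} = \left(-5\right) 7 = -35$)
$L{\left(a \right)} = - \frac{35}{8} + \frac{a^{2}}{8}$ ($L{\left(a \right)} = \frac{a a - 35}{8} = \frac{a^{2} - 35}{8} = \frac{-35 + a^{2}}{8} = - \frac{35}{8} + \frac{a^{2}}{8}$)
$L{\left(-4 \right)} \left(-155 + r{\left(-8 \right)}\right) = \left(- \frac{35}{8} + \frac{\left(-4\right)^{2}}{8}\right) \left(-155 - 8\right) = \left(- \frac{35}{8} + \frac{1}{8} \cdot 16\right) \left(-163\right) = \left(- \frac{35}{8} + 2\right) \left(-163\right) = \left(- \frac{19}{8}\right) \left(-163\right) = \frac{3097}{8}$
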